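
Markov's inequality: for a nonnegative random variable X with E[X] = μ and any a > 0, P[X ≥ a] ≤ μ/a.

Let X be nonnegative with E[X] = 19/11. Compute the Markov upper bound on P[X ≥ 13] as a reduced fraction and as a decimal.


μ = E[X] = 19/11, a = 13.
Markov: P[X ≥ 13] ≤ μ/a = (19/11)/13 = 19/143.
Numerically: ≈ 0.133.
(Since a = 13 > μ = 1.727, the bound 19/143 is < 1 and informative.)

P[X ≥ 13] ≤ 19/143 ≈ 0.133.


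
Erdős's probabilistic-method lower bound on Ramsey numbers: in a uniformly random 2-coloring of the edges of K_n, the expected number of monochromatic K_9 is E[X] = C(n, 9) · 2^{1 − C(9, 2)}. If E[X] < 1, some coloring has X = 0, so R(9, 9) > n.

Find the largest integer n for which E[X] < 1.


We need C(n, 9) · 2^{1 − 36} < 1, i.e. C(n, 9) < 2^{36 − 1} = 34359738368.
Check values of n near the boundary:
  n = 62: C(62, 9) = 20286591270; 20286591270 < 34359738368? YES
  n = 63: C(63, 9) = 23667689815; 23667689815 < 34359738368? YES
  n = 64: C(64, 9) = 27540584512; 27540584512 < 34359738368? YES
  n = 65: C(65, 9) = 31966749880; 31966749880 < 34359738368? YES
  n = 66: C(66, 9) = 37014131440; 37014131440 < 34359738368? NO
  n = 67: C(67, 9) = 42757703560; 42757703560 < 34359738368? NO
  n = 68: C(68, 9) = 49280065120; 49280065120 < 34359738368? NO
The largest n with C(n, 9) < 34359738368 is n = 65 (where E[X] = 3995843735/4294967296 ≈ 0.9303549). Hence R(9, 9) > 65, i.e. R(9, 9) ≥ 66.

Largest n = 65; hence R(9, 9) > 65.


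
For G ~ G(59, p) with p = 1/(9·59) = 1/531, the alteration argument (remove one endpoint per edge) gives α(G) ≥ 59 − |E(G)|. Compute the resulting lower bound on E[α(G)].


E[|E(G)|] = C(59, 2)·p = 1711 · (1/531) = 29/9.
E[α(G)] ≥ n − E[|E(G)|] = 59 − 29/9 = 502/9.
Numerically: ≈ 55.7778.
(This is only a lower bound; the true E[α(G)] may be larger.)

E[α(G)] ≥ 502/9 ≈ 55.7778.


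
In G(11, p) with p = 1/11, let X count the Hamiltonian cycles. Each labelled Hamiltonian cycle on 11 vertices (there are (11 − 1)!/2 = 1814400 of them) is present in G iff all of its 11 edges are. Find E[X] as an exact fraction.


K_11 has (11 − 1)!/2 = 1814400 labelled Hamiltonian cycles.
For each such Hamiltonian cycle H, let X_H = 1 if all 11 edges of H are present in G. Then P[X_H = 1] = p^{11} = (1/11)^{11} = 1/285311670611.
By linearity: E[X] = Σ_H E[X_H] = 1814400 · p^{11} = 1814400 · 1/285311670611 = 1814400/285311670611.
Numerically: E[X] ≈ 6.36e-06.

E[X] = 1814400 · (1/11)^{11} = 1814400/285311670611 ≈ 6.36e-06.


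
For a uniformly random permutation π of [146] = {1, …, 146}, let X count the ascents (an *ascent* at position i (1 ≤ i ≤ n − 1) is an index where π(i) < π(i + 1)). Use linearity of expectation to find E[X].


Write X = Σ X_I over i = 1, …, 145, with X_I the indicator of one ascent.
There are 145 indicators.
For each fixed i, the pair (π(i), π(i+1)) is a uniformly random ordered pair of distinct values from {1, …, 146}; by symmetry P[π(i) < π(i+1)] = 1/2.
By linearity: E[X] = 145 · (1/2) = (146 − 1) · (1/2) = 145/2 ≈ 72.5000.

E[X] = 145/2 = 72.5000.


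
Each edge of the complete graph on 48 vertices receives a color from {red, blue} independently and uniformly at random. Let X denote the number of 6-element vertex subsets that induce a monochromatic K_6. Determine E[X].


Let X = Σ_S X_S over the C(48, 6) = 12271512 subsets S of size 6, where X_S = 1 if the K_6 on S is monochromatic.
For a fixed S, the K_6 on S has C(6, 2) = 15 edges. P[all 15 edges red] = (1/2)^15, and likewise for blue, so P[monochromatic] = 2·(1/2)^15 = 2^{1 − 15} = 1/16384.
Summing: E[X] = C(48, 6) · 2^{1 − 15} = 12271512 · 1/16384 = 1533939/2048.
Numerically: E[X] ≈ 748.99365.

E[X] = C(48,6)·2^(1−C(6,2)) = 1533939/2048 ≈ 748.99365.


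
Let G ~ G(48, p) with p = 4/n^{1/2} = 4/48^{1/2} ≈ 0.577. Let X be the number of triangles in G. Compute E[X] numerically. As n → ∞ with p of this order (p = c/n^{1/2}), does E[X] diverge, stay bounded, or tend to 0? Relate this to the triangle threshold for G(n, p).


Number of potential triangles: C(48, 3) = 17296.
Each occurs with probability p³ ≈ (0.577)³ ≈ 1.92450e-01.
By linearity: E[X] = C(48, 3)·p³ ≈ 17296 · 1.92450e-01 ≈ 3328.617.
Since α = 1/2 < 1, p = c/n^{1/2} ≫ 1/n is above the triangle threshold p ~ 1/n. Asymptotically E[X] ~ (c³/6)·n^{3(1−α)} = (4³/6)·n^{1.5} → ∞; triangles are abundant w.h.p.

E[X] ≈ 3328.617; in regime p = Θ(1/n^{1/2}) E[X] diverges (above the triangle threshold p ~ 1/n).


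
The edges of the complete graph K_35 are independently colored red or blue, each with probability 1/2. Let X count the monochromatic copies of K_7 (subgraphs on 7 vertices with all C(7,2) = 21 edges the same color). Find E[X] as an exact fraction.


Let X = Σ_S X_S over the C(35, 7) = 6724520 subsets S of size 7, where X_S = 1 if the K_7 on S is monochromatic.
For a fixed S, the K_7 on S has C(7, 2) = 21 edges. P[all 21 edges red] = (1/2)^21, and likewise for blue, so P[monochromatic] = 2·(1/2)^21 = 2^{1 − 21} = 1/1048576.
By linearity: E[X] = C(35, 7) · 2^{1 − 21} = 6724520 · 1/1048576 = 840565/131072.
Numerically: E[X] ≈ 6.413002.

E[X] = C(35,7)·2^(1−C(7,2)) = 840565/131072 ≈ 6.413002.


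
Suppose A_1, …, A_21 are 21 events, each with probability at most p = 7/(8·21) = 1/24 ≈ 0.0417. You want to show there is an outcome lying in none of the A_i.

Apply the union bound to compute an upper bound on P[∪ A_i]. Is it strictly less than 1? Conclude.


Union bound: P[∪_{i=1}^{21} A_i] ≤ Σ_i P[A_i] ≤ 21·p = 21·(1/24) = 7/8.
Numerically: 7/8 ≈ 0.8750.
Is 7/8 < 1? YES.
Since P[∪ A_i] ≤ 7/8 < 1, the complement has P[∩ A_i^c] ≥ 1 − 7/8 = 1/8 > 0, so some outcome avoids every A_i.

21·p = 7/8 ≈ 0.8750; existence CERTIFIED by the union bound.


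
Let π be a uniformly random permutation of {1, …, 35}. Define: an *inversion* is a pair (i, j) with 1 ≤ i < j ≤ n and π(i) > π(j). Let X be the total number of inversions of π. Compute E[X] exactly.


Write X = Σ X_I over the C(35, 2) = 595 pairs i < j, with X_I the indicator of one inversion.
There are 595 indicators.
For each fixed pair i < j, the values π(i) and π(j) are two distinct elements of {1, …, 35} in uniformly random order; by symmetry P[π(i) > π(j)] = 1/2.
By linearity: E[X] = 595 · (1/2) = C(35, 2) · (1/2) = 595/2 = 595/2 ≈ 297.500000.

E[X] = 595/2 = 297.500000.


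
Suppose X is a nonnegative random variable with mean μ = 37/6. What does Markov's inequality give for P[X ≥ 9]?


μ = E[X] = 37/6, a = 9.
Markov: P[X ≥ 9] ≤ μ/a = (37/6)/9 = 37/54.
Numerically: ≈ 0.68519.
(Since a = 9 > μ = 6.16667, the bound 37/54 is < 1 and informative.)

P[X ≥ 9] ≤ 37/54 ≈ 0.68519.


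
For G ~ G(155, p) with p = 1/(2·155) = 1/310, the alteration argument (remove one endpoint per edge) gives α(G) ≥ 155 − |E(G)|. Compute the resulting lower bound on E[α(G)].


E[|E(G)|] = C(155, 2)·p = 11935 · (1/310) = 77/2.
E[α(G)] ≥ n − E[|E(G)|] = 155 − 77/2 = 233/2.
Numerically: ≈ 116.500000.
(This is only a lower bound; the true E[α(G)] may be larger.)

E[α(G)] ≥ 233/2 ≈ 116.500000.


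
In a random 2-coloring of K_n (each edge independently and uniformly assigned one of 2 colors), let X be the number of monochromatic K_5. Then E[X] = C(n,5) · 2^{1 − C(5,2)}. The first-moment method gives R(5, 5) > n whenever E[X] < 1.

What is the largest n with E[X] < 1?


We need C(n, 5) · 2^{1 − 10} < 1, i.e. C(n, 5) < 2^{10 − 1} = 512.
Check values of n near the boundary:
  n = 5: C(5, 5) = 1; 1 < 512? YES
  n = 6: C(6, 5) = 6; 6 < 512? YES
  n = 7: C(7, 5) = 21; 21 < 512? YES
  n = 8: C(8, 5) = 56; 56 < 512? YES
  n = 9: C(9, 5) = 126; 126 < 512? YES
  n = 10: C(10, 5) = 252; 252 < 512? YES
  n = 11: C(11, 5) = 462; 462 < 512? YES
  n = 12: C(12, 5) = 792; 792 < 512? NO
  n = 13: C(13, 5) = 1287; 1287 < 512? NO
The largest n with C(n, 5) < 512 is n = 11 (where E[X] = 231/256 ≈ 0.9023). Hence R(5, 5) > 11, i.e. R(5, 5) ≥ 12.

Largest n = 11; hence R(5, 5) > 11.


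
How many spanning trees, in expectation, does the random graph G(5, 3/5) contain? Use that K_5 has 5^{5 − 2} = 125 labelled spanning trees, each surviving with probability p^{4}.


K_5 has 5^{5 − 2} = 125 labelled spanning trees.
For each such spanning tree H, let X_H = 1 if all 4 edges of H are present in G. Then P[X_H = 1] = p^{4} = (3/5)^{4} = 81/625.
By linearity of expectation: E[X] = Σ_H E[X_H] = 125 · p^{4} = 125 · 81/625 = 81/5.
Numerically: E[X] ≈ 16.2.

E[X] = 125 · (3/5)^{4} = 81/5 ≈ 16.2.


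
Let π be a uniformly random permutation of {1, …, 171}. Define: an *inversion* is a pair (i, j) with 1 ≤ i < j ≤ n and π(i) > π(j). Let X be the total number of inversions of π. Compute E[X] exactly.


Write X = Σ X_I over the C(171, 2) = 14535 pairs i < j, with X_I the indicator of one inversion.
There are 14535 indicators.
For each fixed pair i < j, the values π(i) and π(j) are two distinct elements of {1, …, 171} in uniformly random order; by symmetry P[π(i) > π(j)] = 1/2.
By linearity: E[X] = 14535 · (1/2) = C(171, 2) · (1/2) = 14535/2 = 14535/2 ≈ 7267.500000.

E[X] = 14535/2 = 7267.500000.


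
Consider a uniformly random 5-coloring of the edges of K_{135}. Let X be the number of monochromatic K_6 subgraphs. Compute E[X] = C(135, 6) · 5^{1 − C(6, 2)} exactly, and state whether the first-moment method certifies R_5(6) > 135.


E[X] = C(135, 6) · 5^{1 − 15} = 7511839335 · 5^{−14} = 7511839335/6103515625.
As a reduced fraction: E[X] = 1502367867/1220703125 ≈ 1.23074.
Is E[X] < 1? NO.
Since E[X] ≥ 1, the first-moment bound is inconclusive at n = 135; it does NOT by itself certify R_5(6) > 135.

E[X] = 1502367867/1220703125 ≈ 1.23074; E[X] ≥ 1; first-moment method inconclusive here.


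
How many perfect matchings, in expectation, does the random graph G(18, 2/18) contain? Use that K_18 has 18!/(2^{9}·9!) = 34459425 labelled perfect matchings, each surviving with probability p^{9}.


K_18 has 18!/(2^{9}·9!) = 34459425 labelled perfect matchings.
For each such perfect matching H, let X_H = 1 if all 9 edges of H are present in G. Then P[X_H = 1] = p^{9} = (1/9)^{9} = 1/387420489.
By linearity: E[X] = Σ_H E[X_H] = 34459425 · p^{9} = 34459425 · 1/387420489 = 425425/4782969.
Numerically: E[X] ≈ 0.0889.

E[X] = 34459425 · (1/9)^{9} = 425425/4782969 ≈ 0.0889.


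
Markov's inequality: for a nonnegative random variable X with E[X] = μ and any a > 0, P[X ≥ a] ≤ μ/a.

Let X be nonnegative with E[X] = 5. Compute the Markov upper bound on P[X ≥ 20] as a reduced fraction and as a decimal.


μ = E[X] = 5, a = 20.
Markov: P[X ≥ 20] ≤ μ/a = (5)/20 = 1/4.
Numerically: ≈ 0.2500.
(Since a = 20 > μ = 5.0000, the bound 1/4 is < 1 and informative.)

P[X ≥ 20] ≤ 1/4 ≈ 0.2500.


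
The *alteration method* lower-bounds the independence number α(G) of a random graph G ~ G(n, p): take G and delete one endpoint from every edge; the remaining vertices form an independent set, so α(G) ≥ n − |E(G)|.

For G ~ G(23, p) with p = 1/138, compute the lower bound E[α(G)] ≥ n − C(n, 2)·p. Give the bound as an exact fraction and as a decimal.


E[|E(G)|] = C(23, 2)·p = 253 · (1/138) = 11/6.
E[α(G)] ≥ n − E[|E(G)|] = 23 − 11/6 = 127/6.
Numerically: ≈ 21.166667.
(This is only a lower bound; the true E[α(G)] may be larger.)

E[α(G)] ≥ 127/6 ≈ 21.166667.


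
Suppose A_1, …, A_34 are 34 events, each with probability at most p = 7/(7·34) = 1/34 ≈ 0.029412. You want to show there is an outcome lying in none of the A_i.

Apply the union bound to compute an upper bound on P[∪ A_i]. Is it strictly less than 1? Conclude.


Union bound: P[∪_{i=1}^{34} A_i] ≤ Σ_i P[A_i] ≤ 34·p = 34·(1/34) = 1.
Numerically: 1 ≈ 1.000000.
Is 1 < 1? NO.
Since the bound 1 is ≥ 1, the union bound is uninformative here; it does NOT by itself certify existence.

34·p = 1 ≈ 1.000000; existence NOT certified by the union bound.


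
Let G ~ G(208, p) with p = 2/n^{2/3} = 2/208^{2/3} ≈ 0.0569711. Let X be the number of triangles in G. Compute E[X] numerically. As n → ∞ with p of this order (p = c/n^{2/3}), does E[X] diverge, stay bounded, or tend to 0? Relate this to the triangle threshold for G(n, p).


Number of potential triangles: C(208, 3) = 1478256.
Each occurs with probability p³ ≈ (0.0569711)³ ≈ 1.84911243e-04.
By linearity: E[X] = C(208, 3)·p³ ≈ 1478256 · 1.84911243e-04 ≈ 273.346154.
Since α = 2/3 < 1, p = c/n^{2/3} ≫ 1/n is above the triangle threshold p ~ 1/n. Asymptotically E[X] ~ (c³/6)·n^{3(1−α)} = (2³/6)·n^{1} → ∞; triangles are abundant w.h.p.

E[X] ≈ 273.346154; in regime p = Θ(1/n^{2/3}) E[X] diverges (above the triangle threshold p ~ 1/n).


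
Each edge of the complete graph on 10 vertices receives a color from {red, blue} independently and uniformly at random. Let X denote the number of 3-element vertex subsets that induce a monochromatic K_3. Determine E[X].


Let X = Σ_S X_S over the C(10, 3) = 120 subsets S of size 3, where X_S = 1 if the K_3 on S is monochromatic.
For a fixed S, the K_3 on S has C(3, 2) = 3 edges. P[all 3 edges red] = (1/2)^3, and likewise for blue, so P[monochromatic] = 2·(1/2)^3 = 2^{1 − 3} = 1/4.
By linearity: E[X] = C(10, 3) · 2^{1 − 3} = 120 · 1/4 = 30.
Numerically: E[X] ≈ 30.000000.

E[X] = C(10,3)·2^(1−C(3,2)) = 30 ≈ 30.000000.


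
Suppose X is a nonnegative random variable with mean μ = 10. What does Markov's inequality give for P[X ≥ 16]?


μ = E[X] = 10, a = 16.
Markov: P[X ≥ 16] ≤ μ/a = (10)/16 = 5/8.
Numerically: ≈ 0.625000.
(Since a = 16 > μ = 10.000000, the bound 5/8 is < 1 and informative.)

P[X ≥ 16] ≤ 5/8 ≈ 0.625000.


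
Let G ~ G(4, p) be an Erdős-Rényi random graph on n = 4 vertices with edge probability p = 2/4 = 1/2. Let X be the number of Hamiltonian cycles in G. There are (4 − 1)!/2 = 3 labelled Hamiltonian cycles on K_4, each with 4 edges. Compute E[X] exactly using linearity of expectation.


K_4 has (4 − 1)!/2 = 3 labelled Hamiltonian cycles.
For each such Hamiltonian cycle H, let X_H = 1 if all 4 edges of H are present in G. Then P[X_H = 1] = p^{4} = (1/2)^{4} = 1/16.
By linearity of expectation: E[X] = Σ_H E[X_H] = 3 · p^{4} = 3 · 1/16 = 3/16.
Numerically: E[X] ≈ 0.1875.

E[X] = 3 · (1/2)^{4} = 3/16 ≈ 0.1875.


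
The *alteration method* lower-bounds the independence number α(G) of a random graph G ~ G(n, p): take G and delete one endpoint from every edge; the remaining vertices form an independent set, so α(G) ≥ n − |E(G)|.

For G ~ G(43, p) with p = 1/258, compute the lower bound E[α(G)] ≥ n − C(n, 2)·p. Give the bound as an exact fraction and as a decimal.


E[|E(G)|] = C(43, 2)·p = 903 · (1/258) = 7/2.
E[α(G)] ≥ n − E[|E(G)|] = 43 − 7/2 = 79/2.
Numerically: ≈ 39.500.
(This is only a lower bound; the true E[α(G)] may be larger.)

E[α(G)] ≥ 79/2 ≈ 39.500.


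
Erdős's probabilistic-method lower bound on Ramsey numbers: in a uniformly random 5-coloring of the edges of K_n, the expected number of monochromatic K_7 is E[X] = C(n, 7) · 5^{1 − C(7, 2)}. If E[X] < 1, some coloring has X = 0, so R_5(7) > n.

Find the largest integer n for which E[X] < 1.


We need C(n, 7) · 5^{1 − 21} < 1, i.e. C(n, 7) < 5^{21 − 1} = 95367431640625.
Check values of n near the boundary:
  n = 336: C(336, 7) = 90079147136880; 90079147136880 < 95367431640625? YES
  n = 337: C(337, 7) = 91989916924632; 91989916924632 < 95367431640625? YES
  n = 338: C(338, 7) = 93935323022736; 93935323022736 < 95367431640625? YES
  n = 339: C(339, 7) = 95915887062372; 95915887062372 < 95367431640625? NO
  n = 340: C(340, 7) = 97932136940560; 97932136940560 < 95367431640625? NO
  n = 341: C(341, 7) = 99984606876440; 99984606876440 < 95367431640625? NO
The largest n with C(n, 7) < 95367431640625 is n = 338 (where E[X] = 93935323022736/95367431640625 ≈ 0.985). Hence R_5(7) > 338, i.e. R_5(7) ≥ 339.

Largest n = 338; hence R_5(7) > 338.


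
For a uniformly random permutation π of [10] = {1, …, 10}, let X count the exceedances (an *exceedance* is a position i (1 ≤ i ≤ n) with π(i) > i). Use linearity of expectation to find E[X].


Write X = Σ_{i=1}^{10} X_i, where X_i = 1_{π(i) > i}.
For each fixed i, π(i) is uniform over {1, …, 10} (marginal of a uniform permutation), so P[π(i) > i] = (n − i)/n. Summing: Σ_{i=1}^{10} (n − i)/n = (0 + 1 + … + 9)/10 = 10(10 − 1)/(2·10) = (10 − 1)/2.
Hence E[X] = Σ_{i=1}^{10} (10 − i)/10 = 9/2 ≈ 4.500000.

E[X] = 9/2 = 4.500000.


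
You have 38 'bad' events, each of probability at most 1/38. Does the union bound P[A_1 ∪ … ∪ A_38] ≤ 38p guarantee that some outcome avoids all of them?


Union bound: P[∪_{i=1}^{38} A_i] ≤ Σ_i P[A_i] ≤ 38·p = 38·(1/38) = 1.
Numerically: 1 ≈ 1.000.
Is 1 < 1? NO.
Since the bound 1 is ≥ 1, the union bound is uninformative here; it does NOT by itself certify existence.

38·p = 1 ≈ 1.000; existence NOT certified by the union bound.


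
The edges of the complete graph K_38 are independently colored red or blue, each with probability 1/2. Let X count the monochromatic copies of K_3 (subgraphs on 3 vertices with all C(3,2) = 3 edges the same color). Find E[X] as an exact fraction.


Let X = Σ_S X_S over the C(38, 3) = 8436 subsets S of size 3, where X_S = 1 if the K_3 on S is monochromatic.
For a fixed S, the K_3 on S has C(3, 2) = 3 edges. P[all 3 edges red] = (1/2)^3, and likewise for blue, so P[monochromatic] = 2·(1/2)^3 = 2^{1 − 3} = 1/4.
By linearity of expectation: E[X] = C(38, 3) · 2^{1 − 3} = 8436 · 1/4 = 2109.
Numerically: E[X] ≈ 2109.000000.

E[X] = C(38,3)·2^(1−C(3,2)) = 2109 ≈ 2109.000000.


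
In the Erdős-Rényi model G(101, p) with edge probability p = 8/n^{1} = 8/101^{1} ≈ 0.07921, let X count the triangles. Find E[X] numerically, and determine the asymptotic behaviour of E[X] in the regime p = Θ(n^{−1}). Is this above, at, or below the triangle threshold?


Number of potential triangles: C(101, 3) = 166650.
Each occurs with probability p³ ≈ (0.07921)³ ≈ 4.969422e-04.
By linearity: E[X] = C(101, 3)·p³ ≈ 166650 · 4.969422e-04 ≈ 82.8154.
Here α = 1, so p = 8/n is exactly at the triangle threshold p ~ 1/n. Asymptotically E[X] → c³/6 = 8³/6 = 256/3 ≈ 85.3333, a bounded constant. In this regime the triangle count is asymptotically Poisson(c³/6).

E[X] ≈ 82.8154; in regime p = Θ(1/n^{1}) E[X] stays bounded (at the triangle threshold p ~ 1/n).


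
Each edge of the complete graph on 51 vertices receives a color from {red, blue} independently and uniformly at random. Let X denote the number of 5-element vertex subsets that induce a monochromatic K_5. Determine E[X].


Let X = Σ_S X_S over the C(51, 5) = 2349060 subsets S of size 5, where X_S = 1 if the K_5 on S is monochromatic.
For a fixed S, the K_5 on S has C(5, 2) = 10 edges. P[all 10 edges red] = (1/2)^10, and likewise for blue, so P[monochromatic] = 2·(1/2)^10 = 2^{1 − 10} = 1/512.
Summing: E[X] = C(51, 5) · 2^{1 − 10} = 2349060 · 1/512 = 587265/128.
Numerically: E[X] ≈ 4588.007812.

E[X] = C(51,5)·2^(1−C(5,2)) = 587265/128 ≈ 4588.007812.


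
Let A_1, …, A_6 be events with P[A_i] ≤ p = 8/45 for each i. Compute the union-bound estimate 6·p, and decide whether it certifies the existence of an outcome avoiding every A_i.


Union bound: P[∪_{i=1}^{6} A_i] ≤ Σ_i P[A_i] ≤ 6·p = 6·(8/45) = 16/15.
Numerically: 16/15 ≈ 1.0667.
Is 16/15 < 1? NO.
Since the bound 16/15 is ≥ 1, the union bound is uninformative here; it does NOT by itself certify existence.

6·p = 16/15 ≈ 1.0667; existence NOT certified by the union bound.


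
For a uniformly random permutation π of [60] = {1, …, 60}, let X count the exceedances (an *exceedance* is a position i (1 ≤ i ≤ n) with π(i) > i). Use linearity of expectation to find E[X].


Write X = Σ_{i=1}^{60} X_i, where X_i = 1_{π(i) > i}.
For each fixed i, π(i) is uniform over {1, …, 60} (marginal of a uniform permutation), so P[π(i) > i] = (n − i)/n. Summing: Σ_{i=1}^{60} (n − i)/n = (0 + 1 + … + 59)/60 = 60(60 − 1)/(2·60) = (60 − 1)/2.
Hence E[X] = Σ_{i=1}^{60} (60 − i)/60 = 59/2 ≈ 29.500.

E[X] = 59/2 = 29.500.


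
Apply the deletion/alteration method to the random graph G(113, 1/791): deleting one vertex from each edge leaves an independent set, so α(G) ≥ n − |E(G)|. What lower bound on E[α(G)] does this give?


E[|E(G)|] = C(113, 2)·p = 6328 · (1/791) = 8.
E[α(G)] ≥ n − E[|E(G)|] = 113 − 8 = 105.
Numerically: ≈ 105.000.
(This is only a lower bound; the true E[α(G)] may be larger.)

E[α(G)] ≥ 105 ≈ 105.000.


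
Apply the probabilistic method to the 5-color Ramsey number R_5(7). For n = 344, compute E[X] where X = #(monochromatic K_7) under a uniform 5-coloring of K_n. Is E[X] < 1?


E[X] = C(344, 7) · 5^{1 − 21} = 106364775244728 · 5^{−20} = 106364775244728/95367431640625.
As a reduced fraction: E[X] = 106364775244728/95367431640625 ≈ 1.1153155.
Is E[X] < 1? NO.
Since E[X] ≥ 1, the first-moment bound is inconclusive at n = 344; it does NOT by itself certify R_5(7) > 344.

E[X] = 106364775244728/95367431640625 ≈ 1.1153155; E[X] ≥ 1; first-moment method inconclusive here.


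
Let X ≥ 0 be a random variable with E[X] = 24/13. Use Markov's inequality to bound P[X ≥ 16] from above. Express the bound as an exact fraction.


μ = E[X] = 24/13, a = 16.
Markov: P[X ≥ 16] ≤ μ/a = (24/13)/16 = 3/26.
Numerically: ≈ 0.1154.
(Since a = 16 > μ = 1.8462, the bound 3/26 is < 1 and informative.)

P[X ≥ 16] ≤ 3/26 ≈ 0.1154.


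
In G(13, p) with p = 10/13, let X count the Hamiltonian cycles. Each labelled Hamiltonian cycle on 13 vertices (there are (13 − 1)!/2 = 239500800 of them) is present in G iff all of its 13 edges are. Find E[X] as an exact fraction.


K_13 has (13 − 1)!/2 = 239500800 labelled Hamiltonian cycles.
For each such Hamiltonian cycle H, let X_H = 1 if all 13 edges of H are present in G. Then P[X_H = 1] = p^{13} = (10/13)^{13} = 10000000000000/302875106592253.
Summing the indicators: E[X] = Σ_H E[X_H] = 239500800 · p^{13} = 239500800 · 10000000000000/302875106592253 = 2395008000000000000000/302875106592253.
Numerically: E[X] ≈ 7.91e+06.

E[X] = 239500800 · (10/13)^{13} = 2395008000000000000000/302875106592253 ≈ 7.91e+06.


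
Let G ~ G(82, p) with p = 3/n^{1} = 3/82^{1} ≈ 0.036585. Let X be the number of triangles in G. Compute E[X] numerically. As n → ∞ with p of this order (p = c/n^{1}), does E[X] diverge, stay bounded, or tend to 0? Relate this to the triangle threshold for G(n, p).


Number of potential triangles: C(82, 3) = 88560.
Each occurs with probability p³ ≈ (0.036585)³ ≈ 4.8969110e-05.
By linearity: E[X] = C(82, 3)·p³ ≈ 88560 · 4.8969110e-05 ≈ 4.33670.
Here α = 1, so p = 3/n is exactly at the triangle threshold p ~ 1/n. Asymptotically E[X] → c³/6 = 3³/6 = 9/2 ≈ 4.50000, a bounded constant. In this regime the triangle count is asymptotically Poisson(c³/6).

E[X] ≈ 4.33670; in regime p = Θ(1/n^{1}) E[X] stays bounded (at the triangle threshold p ~ 1/n).


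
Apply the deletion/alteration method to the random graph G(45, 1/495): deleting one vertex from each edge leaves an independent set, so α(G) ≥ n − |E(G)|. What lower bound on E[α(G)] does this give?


E[|E(G)|] = C(45, 2)·p = 990 · (1/495) = 2.
E[α(G)] ≥ n − E[|E(G)|] = 45 − 2 = 43.
Numerically: ≈ 43.00000.
(This is only a lower bound; the true E[α(G)] may be larger.)

E[α(G)] ≥ 43 ≈ 43.00000.


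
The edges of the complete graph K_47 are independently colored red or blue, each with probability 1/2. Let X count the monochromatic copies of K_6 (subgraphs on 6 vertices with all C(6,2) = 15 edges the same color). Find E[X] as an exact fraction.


Let X = Σ_S X_S over the C(47, 6) = 10737573 subsets S of size 6, where X_S = 1 if the K_6 on S is monochromatic.
For a fixed S, the K_6 on S has C(6, 2) = 15 edges. P[all 15 edges red] = (1/2)^15, and likewise for blue, so P[monochromatic] = 2·(1/2)^15 = 2^{1 − 15} = 1/16384.
By linearity: E[X] = C(47, 6) · 2^{1 − 15} = 10737573 · 1/16384 = 10737573/16384.
Numerically: E[X] ≈ 655.36945.

E[X] = C(47,6)·2^(1−C(6,2)) = 10737573/16384 ≈ 655.36945.


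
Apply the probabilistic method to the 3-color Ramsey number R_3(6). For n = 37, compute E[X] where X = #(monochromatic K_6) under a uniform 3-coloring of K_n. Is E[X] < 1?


E[X] = C(37, 6) · 3^{1 − 15} = 2324784 · 3^{−14} = 2324784/4782969.
As a reduced fraction: E[X] = 774928/1594323 ≈ 0.4860546.
Is E[X] < 1? YES.
Since E[X] < 1, there exists a 3-coloring of K_{37} with no monochromatic K_6; hence R_3(6) > 37.

E[X] = 774928/1594323 ≈ 0.4860546; E[X] < 1, so R_3(6) > 37.


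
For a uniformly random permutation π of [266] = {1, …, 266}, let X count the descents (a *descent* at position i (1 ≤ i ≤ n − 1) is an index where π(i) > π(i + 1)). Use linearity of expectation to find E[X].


Write X = Σ X_I over i = 1, …, 265, with X_I the indicator of one descent.
There are 265 indicators.
For each fixed i, the pair (π(i), π(i+1)) is a uniformly random ordered pair of distinct values from {1, …, 266}; by symmetry P[π(i) > π(i+1)] = 1/2.
By linearity: E[X] = 265 · (1/2) = (266 − 1) · (1/2) = 265/2 ≈ 132.500000.

E[X] = 265/2 = 132.500000.


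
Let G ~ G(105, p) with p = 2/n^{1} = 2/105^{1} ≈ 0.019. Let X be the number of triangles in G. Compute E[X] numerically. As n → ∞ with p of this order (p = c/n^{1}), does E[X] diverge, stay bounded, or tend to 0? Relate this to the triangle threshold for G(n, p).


Number of potential triangles: C(105, 3) = 187460.
Each occurs with probability p³ ≈ (0.019)³ ≈ 6.91070e-06.
By linearity: E[X] = C(105, 3)·p³ ≈ 187460 · 6.91070e-06 ≈ 1.295.
Here α = 1, so p = 2/n is exactly at the triangle threshold p ~ 1/n. Asymptotically E[X] → c³/6 = 2³/6 = 4/3 ≈ 1.333, a bounded constant. In this regime the triangle count is asymptotically Poisson(c³/6).

E[X] ≈ 1.295; in regime p = Θ(1/n^{1}) E[X] stays bounded (at the triangle threshold p ~ 1/n).


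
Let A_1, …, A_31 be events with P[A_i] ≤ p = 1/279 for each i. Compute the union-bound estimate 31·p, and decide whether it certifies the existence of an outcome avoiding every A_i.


Union bound: P[∪_{i=1}^{31} A_i] ≤ Σ_i P[A_i] ≤ 31·p = 31·(1/279) = 1/9.
Numerically: 1/9 ≈ 0.11111.
Is 1/9 < 1? YES.
Since P[∪ A_i] ≤ 1/9 < 1, the complement has P[∩ A_i^c] ≥ 1 − 1/9 = 8/9 > 0, so some outcome avoids every A_i.

31·p = 1/9 ≈ 0.11111; existence CERTIFIED by the union bound.


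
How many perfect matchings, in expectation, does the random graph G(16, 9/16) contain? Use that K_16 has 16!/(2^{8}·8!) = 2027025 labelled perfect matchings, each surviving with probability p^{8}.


K_16 has 16!/(2^{8}·8!) = 2027025 labelled perfect matchings.
For each such perfect matching H, let X_H = 1 if all 8 edges of H are present in G. Then P[X_H = 1] = p^{8} = (9/16)^{8} = 43046721/4294967296.
Summing the indicators: E[X] = Σ_H E[X_H] = 2027025 · p^{8} = 2027025 · 43046721/4294967296 = 87256779635025/4294967296.
Numerically: E[X] ≈ 2.032e+04.

E[X] = 2027025 · (9/16)^{8} = 87256779635025/4294967296 ≈ 2.032e+04.


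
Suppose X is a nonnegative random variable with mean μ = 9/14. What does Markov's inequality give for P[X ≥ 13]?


μ = E[X] = 9/14, a = 13.
Markov: P[X ≥ 13] ≤ μ/a = (9/14)/13 = 9/182.
Numerically: ≈ 0.04945.
(Since a = 13 > μ = 0.64286, the bound 9/182 is < 1 and informative.)

P[X ≥ 13] ≤ 9/182 ≈ 0.04945.


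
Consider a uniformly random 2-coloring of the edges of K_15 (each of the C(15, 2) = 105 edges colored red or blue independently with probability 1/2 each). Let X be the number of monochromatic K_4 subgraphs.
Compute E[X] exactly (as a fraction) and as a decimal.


Let X = Σ_S X_S over the C(15, 4) = 1365 subsets S of size 4, where X_S = 1 if the K_4 on S is monochromatic.
For a fixed S, the K_4 on S has C(4, 2) = 6 edges. P[all 6 edges red] = (1/2)^6, and likewise for blue, so P[monochromatic] = 2·(1/2)^6 = 2^{1 − 6} = 1/32.
Summing: E[X] = C(15, 4) · 2^{1 − 6} = 1365 · 1/32 = 1365/32.
Numerically: E[X] ≈ 42.656.

E[X] = C(15,4)·2^(1−C(4,2)) = 1365/32 ≈ 42.656.


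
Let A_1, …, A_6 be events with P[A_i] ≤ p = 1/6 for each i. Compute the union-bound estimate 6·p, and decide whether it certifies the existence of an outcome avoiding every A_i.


Union bound: P[∪_{i=1}^{6} A_i] ≤ Σ_i P[A_i] ≤ 6·p = 6·(1/6) = 1.
Numerically: 1 ≈ 1.0000000.
Is 1 < 1? NO.
Since the bound 1 is ≥ 1, the union bound is uninformative here; it does NOT by itself certify existence.

6·p = 1 ≈ 1.0000000; existence NOT certified by the union bound.


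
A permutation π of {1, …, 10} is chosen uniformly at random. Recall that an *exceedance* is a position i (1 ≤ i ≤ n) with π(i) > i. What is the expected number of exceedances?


Write X = Σ_{i=1}^{10} X_i, where X_i = 1_{π(i) > i}.
For each fixed i, π(i) is uniform over {1, …, 10} (marginal of a uniform permutation), so P[π(i) > i] = (n − i)/n. Summing: Σ_{i=1}^{10} (n − i)/n = (0 + 1 + … + 9)/10 = 10(10 − 1)/(2·10) = (10 − 1)/2.
Hence E[X] = Σ_{i=1}^{10} (10 − i)/10 = 9/2 ≈ 4.500000.

E[X] = 9/2 = 4.500000.


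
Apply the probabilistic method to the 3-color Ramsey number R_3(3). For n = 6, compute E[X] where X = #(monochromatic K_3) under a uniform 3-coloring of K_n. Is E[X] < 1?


E[X] = C(6, 3) · 3^{1 − 3} = 20 · 3^{−2} = 20/9.
As a reduced fraction: E[X] = 20/9 ≈ 2.22222.
Is E[X] < 1? NO.
Since E[X] ≥ 1, the first-moment bound is inconclusive at n = 6; it does NOT by itself certify R_3(3) > 6.

E[X] = 20/9 ≈ 2.22222; E[X] ≥ 1; first-moment method inconclusive here.


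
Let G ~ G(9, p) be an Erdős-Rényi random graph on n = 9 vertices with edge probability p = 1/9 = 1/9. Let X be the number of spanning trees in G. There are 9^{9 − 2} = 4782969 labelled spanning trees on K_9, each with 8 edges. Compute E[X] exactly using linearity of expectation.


K_9 has 9^{9 − 2} = 4782969 labelled spanning trees.
For each such spanning tree H, let X_H = 1 if all 8 edges of H are present in G. Then P[X_H = 1] = p^{8} = (1/9)^{8} = 1/43046721.
By linearity: E[X] = Σ_H E[X_H] = 4782969 · p^{8} = 4782969 · 1/43046721 = 1/9.
Numerically: E[X] ≈ 0.111.

E[X] = 4782969 · (1/9)^{8} = 1/9 ≈ 0.111.


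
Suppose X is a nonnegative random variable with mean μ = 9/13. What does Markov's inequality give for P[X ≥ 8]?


μ = E[X] = 9/13, a = 8.
Markov: P[X ≥ 8] ≤ μ/a = (9/13)/8 = 9/104.
Numerically: ≈ 0.086538.
(Since a = 8 > μ = 0.692308, the bound 9/104 is < 1 and informative.)

P[X ≥ 8] ≤ 9/104 ≈ 0.086538.


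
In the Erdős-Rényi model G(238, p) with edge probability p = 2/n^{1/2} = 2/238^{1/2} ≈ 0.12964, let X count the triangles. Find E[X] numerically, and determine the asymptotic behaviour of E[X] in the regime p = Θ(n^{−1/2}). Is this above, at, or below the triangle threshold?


Number of potential triangles: C(238, 3) = 2218636.
Each occurs with probability p³ ≈ (0.12964)³ ≈ 2.1788360e-03.
By linearity: E[X] = C(238, 3)·p³ ≈ 2218636 · 2.1788360e-03 ≈ 4834.04409.
Since α = 1/2 < 1, p = c/n^{1/2} ≫ 1/n is above the triangle threshold p ~ 1/n. Asymptotically E[X] ~ (c³/6)·n^{3(1−α)} = (2³/6)·n^{1.5} → ∞; triangles are abundant w.h.p.

E[X] ≈ 4834.04409; in regime p = Θ(1/n^{1/2}) E[X] diverges (above the triangle threshold p ~ 1/n).


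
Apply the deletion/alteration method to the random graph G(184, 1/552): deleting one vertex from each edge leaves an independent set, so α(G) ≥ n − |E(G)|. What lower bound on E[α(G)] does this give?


E[|E(G)|] = C(184, 2)·p = 16836 · (1/552) = 61/2.
E[α(G)] ≥ n − E[|E(G)|] = 184 − 61/2 = 307/2.
Numerically: ≈ 153.50000.
(This is only a lower bound; the true E[α(G)] may be larger.)

E[α(G)] ≥ 307/2 ≈ 153.50000.


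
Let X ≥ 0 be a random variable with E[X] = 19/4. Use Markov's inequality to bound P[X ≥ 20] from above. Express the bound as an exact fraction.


μ = E[X] = 19/4, a = 20.
Markov: P[X ≥ 20] ≤ μ/a = (19/4)/20 = 19/80.
Numerically: ≈ 0.2375.
(Since a = 20 > μ = 4.7500, the bound 19/80 is < 1 and informative.)

P[X ≥ 20] ≤ 19/80 ≈ 0.2375.


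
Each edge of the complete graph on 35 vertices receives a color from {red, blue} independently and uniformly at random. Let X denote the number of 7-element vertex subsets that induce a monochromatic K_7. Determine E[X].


Let X = Σ_S X_S over the C(35, 7) = 6724520 subsets S of size 7, where X_S = 1 if the K_7 on S is monochromatic.
For a fixed S, the K_7 on S has C(7, 2) = 21 edges. P[all 21 edges red] = (1/2)^21, and likewise for blue, so P[monochromatic] = 2·(1/2)^21 = 2^{1 − 21} = 1/1048576.
By linearity: E[X] = C(35, 7) · 2^{1 − 21} = 6724520 · 1/1048576 = 840565/131072.
Numerically: E[X] ≈ 6.4130.

E[X] = C(35,7)·2^(1−C(7,2)) = 840565/131072 ≈ 6.4130.


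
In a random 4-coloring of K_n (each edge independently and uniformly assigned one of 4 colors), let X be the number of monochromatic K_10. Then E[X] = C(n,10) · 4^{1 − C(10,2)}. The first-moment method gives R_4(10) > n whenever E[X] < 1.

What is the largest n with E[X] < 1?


We need C(n, 10) · 4^{1 − 45} < 1, i.e. C(n, 10) < 4^{45 − 1} = 309485009821345068724781056.
Check values of n near the boundary:
  n = 2018: C(2018, 10) = 301820606687612220663963508; 301820606687612220663963508 < 309485009821345068724781056? YES
  n = 2019: C(2019, 10) = 303322949179835278009229628; 303322949179835278009229628 < 309485009821345068724781056? YES
  n = 2020: C(2020, 10) = 304832018578739931133653656; 304832018578739931133653656 < 309485009821345068724781056? YES
  n = 2021: C(2021, 10) = 306347841644770462864800616; 306347841644770462864800616 < 309485009821345068724781056? YES
  n = 2022: C(2022, 10) = 307870445231474093395937796; 307870445231474093395937796 < 309485009821345068724781056? YES
  n = 2023: C(2023, 10) = 309399856285778485315440716; 309399856285778485315440716 < 309485009821345068724781056? YES
  n = 2024: C(2024, 10) = 310936101848269937576192656; 310936101848269937576192656 < 309485009821345068724781056? NO
  n = 2025: C(2025, 10) = 312479209053472269772600560; 312479209053472269772600560 < 309485009821345068724781056? NO
The largest n with C(n, 10) < 309485009821345068724781056 is n = 2023 (where E[X] = 77349964071444621328860179/77371252455336267181195264 ≈ 0.9997). Hence R_4(10) > 2023, i.e. R_4(10) ≥ 2024.

Largest n = 2023; hence R_4(10) > 2023.


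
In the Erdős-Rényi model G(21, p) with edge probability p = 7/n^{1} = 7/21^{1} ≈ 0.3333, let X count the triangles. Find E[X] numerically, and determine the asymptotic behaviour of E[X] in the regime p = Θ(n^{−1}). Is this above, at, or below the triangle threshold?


Number of potential triangles: C(21, 3) = 1330.
Each occurs with probability p³ ≈ (0.3333)³ ≈ 3.703704e-02.
By linearity: E[X] = C(21, 3)·p³ ≈ 1330 · 3.703704e-02 ≈ 49.2593.
Here α = 1, so p = 7/n is exactly at the triangle threshold p ~ 1/n. Asymptotically E[X] → c³/6 = 7³/6 = 343/6 ≈ 57.1667, a bounded constant. In this regime the triangle count is asymptotically Poisson(c³/6).

E[X] ≈ 49.2593; in regime p = Θ(1/n^{1}) E[X] stays bounded (at the triangle threshold p ~ 1/n).


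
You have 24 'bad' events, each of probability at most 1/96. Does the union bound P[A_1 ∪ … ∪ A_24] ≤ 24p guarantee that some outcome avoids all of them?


Union bound: P[∪_{i=1}^{24} A_i] ≤ Σ_i P[A_i] ≤ 24·p = 24·(1/96) = 1/4.
Numerically: 1/4 ≈ 0.250.
Is 1/4 < 1? YES.
Since P[∪ A_i] ≤ 1/4 < 1, the complement has P[∩ A_i^c] ≥ 1 − 1/4 = 3/4 > 0, so some outcome avoids every A_i.

24·p = 1/4 ≈ 0.250; existence CERTIFIED by the union bound.


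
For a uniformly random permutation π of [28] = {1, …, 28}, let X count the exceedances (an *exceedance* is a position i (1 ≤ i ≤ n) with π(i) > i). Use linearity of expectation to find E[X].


Write X = Σ_{i=1}^{28} X_i, where X_i = 1_{π(i) > i}.
For each fixed i, π(i) is uniform over {1, …, 28} (marginal of a uniform permutation), so P[π(i) > i] = (n − i)/n. Summing: Σ_{i=1}^{28} (n − i)/n = (0 + 1 + … + 27)/28 = 28(28 − 1)/(2·28) = (28 − 1)/2.
Hence E[X] = Σ_{i=1}^{28} (28 − i)/28 = 27/2 ≈ 13.500000.

E[X] = 27/2 = 13.500000.


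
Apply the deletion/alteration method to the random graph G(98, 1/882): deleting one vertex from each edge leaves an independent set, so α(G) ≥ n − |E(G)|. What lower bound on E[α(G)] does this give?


E[|E(G)|] = C(98, 2)·p = 4753 · (1/882) = 97/18.
E[α(G)] ≥ n − E[|E(G)|] = 98 − 97/18 = 1667/18.
Numerically: ≈ 92.611111.
(This is only a lower bound; the true E[α(G)] may be larger.)

E[α(G)] ≥ 1667/18 ≈ 92.611111.


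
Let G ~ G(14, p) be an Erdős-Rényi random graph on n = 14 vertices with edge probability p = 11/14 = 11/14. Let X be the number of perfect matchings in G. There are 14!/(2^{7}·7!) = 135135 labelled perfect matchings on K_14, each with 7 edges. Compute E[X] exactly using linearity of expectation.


K_14 has 14!/(2^{7}·7!) = 135135 labelled perfect matchings.
For each such perfect matching H, let X_H = 1 if all 7 edges of H are present in G. Then P[X_H = 1] = p^{7} = (11/14)^{7} = 19487171/105413504.
By linearity: E[X] = Σ_H E[X_H] = 135135 · p^{7} = 135135 · 19487171/105413504 = 376199836155/15059072.
Numerically: E[X] ≈ 24982.

E[X] = 135135 · (11/14)^{7} = 376199836155/15059072 ≈ 24982.


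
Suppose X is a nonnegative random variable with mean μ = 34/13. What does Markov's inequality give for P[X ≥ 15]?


μ = E[X] = 34/13, a = 15.
Markov: P[X ≥ 15] ≤ μ/a = (34/13)/15 = 34/195.
Numerically: ≈ 0.17436.
(Since a = 15 > μ = 2.61538, the bound 34/195 is < 1 and informative.)

P[X ≥ 15] ≤ 34/195 ≈ 0.17436.


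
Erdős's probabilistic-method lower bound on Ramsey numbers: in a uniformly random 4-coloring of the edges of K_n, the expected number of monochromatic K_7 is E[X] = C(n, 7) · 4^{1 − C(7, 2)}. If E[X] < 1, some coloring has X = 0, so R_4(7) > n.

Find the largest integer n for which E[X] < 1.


We need C(n, 7) · 4^{1 − 21} < 1, i.e. C(n, 7) < 4^{21 − 1} = 1099511627776.
Check values of n near the boundary:
  n = 177: C(177, 7) = 957664425960; 957664425960 < 1099511627776? YES
  n = 178: C(178, 7) = 996867063280; 996867063280 < 1099511627776? YES
  n = 179: C(179, 7) = 1037437234460; 1037437234460 < 1099511627776? YES
  n = 180: C(180, 7) = 1079414463600; 1079414463600 < 1099511627776? YES
  n = 181: C(181, 7) = 1122839183400; 1122839183400 < 1099511627776? NO
  n = 182: C(182, 7) = 1167752750736; 1167752750736 < 1099511627776? NO
The largest n with C(n, 7) < 1099511627776 is n = 180 (where E[X] = 67463403975/68719476736 ≈ 0.98172). Hence R_4(7) > 180, i.e. R_4(7) ≥ 181.

Largest n = 180; hence R_4(7) > 180.


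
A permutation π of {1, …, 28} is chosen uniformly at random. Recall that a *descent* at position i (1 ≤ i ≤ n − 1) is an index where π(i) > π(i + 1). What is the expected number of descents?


Write X = Σ X_I over i = 1, …, 27, with X_I the indicator of one descent.
There are 27 indicators.
For each fixed i, the pair (π(i), π(i+1)) is a uniformly random ordered pair of distinct values from {1, …, 28}; by symmetry P[π(i) > π(i+1)] = 1/2.
By linearity: E[X] = 27 · (1/2) = (28 − 1) · (1/2) = 27/2 ≈ 13.5000.

E[X] = 27/2 = 13.5000.


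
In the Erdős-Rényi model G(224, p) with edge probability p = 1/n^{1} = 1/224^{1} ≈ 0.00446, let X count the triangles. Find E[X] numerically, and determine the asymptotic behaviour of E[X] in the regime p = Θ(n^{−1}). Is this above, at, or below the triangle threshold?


Number of potential triangles: C(224, 3) = 1848224.
Each occurs with probability p³ ≈ (0.00446)³ ≈ 8.89725e-08.
By linearity: E[X] = C(224, 3)·p³ ≈ 1848224 · 8.89725e-08 ≈ 0.164.
Here α = 1, so p = 1/n is exactly at the triangle threshold p ~ 1/n. Asymptotically E[X] → c³/6 = 1³/6 = 1/6 ≈ 0.167, a bounded constant. In this regime the triangle count is asymptotically Poisson(c³/6).

E[X] ≈ 0.164; in regime p = Θ(1/n^{1}) E[X] stays bounded (at the triangle threshold p ~ 1/n).
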